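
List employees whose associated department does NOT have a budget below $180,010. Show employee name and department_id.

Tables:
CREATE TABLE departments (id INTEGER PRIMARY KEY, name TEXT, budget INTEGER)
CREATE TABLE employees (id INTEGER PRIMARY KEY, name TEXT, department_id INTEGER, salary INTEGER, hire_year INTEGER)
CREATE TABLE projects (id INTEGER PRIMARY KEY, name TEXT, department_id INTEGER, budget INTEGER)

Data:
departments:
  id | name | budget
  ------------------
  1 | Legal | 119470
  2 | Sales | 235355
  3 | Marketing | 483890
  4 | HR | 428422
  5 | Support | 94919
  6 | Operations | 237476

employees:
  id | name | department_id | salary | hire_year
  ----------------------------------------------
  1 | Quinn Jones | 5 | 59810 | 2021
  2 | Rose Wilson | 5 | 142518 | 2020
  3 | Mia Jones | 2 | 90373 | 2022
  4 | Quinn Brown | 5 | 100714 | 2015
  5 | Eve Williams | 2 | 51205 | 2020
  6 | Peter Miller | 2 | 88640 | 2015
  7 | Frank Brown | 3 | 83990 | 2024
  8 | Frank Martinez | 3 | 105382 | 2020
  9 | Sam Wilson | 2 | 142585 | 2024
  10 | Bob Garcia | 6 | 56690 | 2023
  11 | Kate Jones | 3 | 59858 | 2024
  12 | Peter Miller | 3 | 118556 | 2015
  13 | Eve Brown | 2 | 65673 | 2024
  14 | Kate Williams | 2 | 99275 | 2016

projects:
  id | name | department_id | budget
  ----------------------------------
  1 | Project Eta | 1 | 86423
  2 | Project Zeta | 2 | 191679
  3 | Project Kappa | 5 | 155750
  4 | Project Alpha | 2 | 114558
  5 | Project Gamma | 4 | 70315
SELECT name, department_id FROM employees WHERE department_id NOT IN (SELECT id FROM departments WHERE budget < 180010)

Execution result:
name | department_id
Mia Jones | 2
Eve Williams | 2
Peter Miller | 2
Frank Brown | 3
Frank Martinez | 3
Sam Wilson | 2
Bob Garcia | 6
Kate Jones | 3
Peter Miller | 3
Eve Brown | 2
Kate Williams | 2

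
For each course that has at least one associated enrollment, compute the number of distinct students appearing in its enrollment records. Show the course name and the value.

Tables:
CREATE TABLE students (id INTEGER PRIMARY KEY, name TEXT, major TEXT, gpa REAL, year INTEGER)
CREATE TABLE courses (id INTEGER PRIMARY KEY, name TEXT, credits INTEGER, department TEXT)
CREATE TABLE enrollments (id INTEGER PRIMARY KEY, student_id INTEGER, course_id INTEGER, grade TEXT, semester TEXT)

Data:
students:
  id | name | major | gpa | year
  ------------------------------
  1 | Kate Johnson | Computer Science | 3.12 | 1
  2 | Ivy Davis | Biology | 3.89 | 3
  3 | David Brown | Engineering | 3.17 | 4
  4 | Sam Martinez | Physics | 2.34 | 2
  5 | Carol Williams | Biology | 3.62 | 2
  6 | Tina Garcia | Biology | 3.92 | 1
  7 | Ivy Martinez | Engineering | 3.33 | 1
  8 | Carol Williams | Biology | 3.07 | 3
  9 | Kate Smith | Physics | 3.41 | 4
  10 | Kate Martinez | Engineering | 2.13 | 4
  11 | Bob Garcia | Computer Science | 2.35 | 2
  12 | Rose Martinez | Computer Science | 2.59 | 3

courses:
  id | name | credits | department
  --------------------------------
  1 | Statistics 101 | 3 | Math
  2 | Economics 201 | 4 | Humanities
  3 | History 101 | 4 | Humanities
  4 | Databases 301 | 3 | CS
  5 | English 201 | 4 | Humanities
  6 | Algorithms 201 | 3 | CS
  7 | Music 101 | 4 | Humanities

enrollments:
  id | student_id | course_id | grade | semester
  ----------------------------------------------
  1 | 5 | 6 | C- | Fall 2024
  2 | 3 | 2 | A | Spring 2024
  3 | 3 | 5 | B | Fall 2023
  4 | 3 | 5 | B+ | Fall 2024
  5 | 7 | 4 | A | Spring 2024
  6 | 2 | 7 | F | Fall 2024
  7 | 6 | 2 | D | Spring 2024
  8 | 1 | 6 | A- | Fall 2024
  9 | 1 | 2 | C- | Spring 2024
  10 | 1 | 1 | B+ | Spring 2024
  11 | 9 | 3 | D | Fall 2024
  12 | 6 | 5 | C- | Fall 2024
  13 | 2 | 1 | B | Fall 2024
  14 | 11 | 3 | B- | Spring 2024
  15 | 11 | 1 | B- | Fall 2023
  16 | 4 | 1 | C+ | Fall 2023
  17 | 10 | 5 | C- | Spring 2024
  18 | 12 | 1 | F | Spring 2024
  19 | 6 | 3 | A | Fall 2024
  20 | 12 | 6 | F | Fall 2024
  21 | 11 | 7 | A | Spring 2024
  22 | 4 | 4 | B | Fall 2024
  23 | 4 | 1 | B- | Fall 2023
SELECT p.name, COUNT(DISTINCT c.student_id) AS distinct_student_count FROM enrollments c JOIN courses p ON c.course_id = p.id GROUP BY p.id, p.name

Execution result:
name | distinct_student_count
Statistics 101 | 5
Economics 201 | 3
History 101 | 3
Databases 301 | 2
English 201 | 3
Algorithms 201 | 3
Music 101 | 2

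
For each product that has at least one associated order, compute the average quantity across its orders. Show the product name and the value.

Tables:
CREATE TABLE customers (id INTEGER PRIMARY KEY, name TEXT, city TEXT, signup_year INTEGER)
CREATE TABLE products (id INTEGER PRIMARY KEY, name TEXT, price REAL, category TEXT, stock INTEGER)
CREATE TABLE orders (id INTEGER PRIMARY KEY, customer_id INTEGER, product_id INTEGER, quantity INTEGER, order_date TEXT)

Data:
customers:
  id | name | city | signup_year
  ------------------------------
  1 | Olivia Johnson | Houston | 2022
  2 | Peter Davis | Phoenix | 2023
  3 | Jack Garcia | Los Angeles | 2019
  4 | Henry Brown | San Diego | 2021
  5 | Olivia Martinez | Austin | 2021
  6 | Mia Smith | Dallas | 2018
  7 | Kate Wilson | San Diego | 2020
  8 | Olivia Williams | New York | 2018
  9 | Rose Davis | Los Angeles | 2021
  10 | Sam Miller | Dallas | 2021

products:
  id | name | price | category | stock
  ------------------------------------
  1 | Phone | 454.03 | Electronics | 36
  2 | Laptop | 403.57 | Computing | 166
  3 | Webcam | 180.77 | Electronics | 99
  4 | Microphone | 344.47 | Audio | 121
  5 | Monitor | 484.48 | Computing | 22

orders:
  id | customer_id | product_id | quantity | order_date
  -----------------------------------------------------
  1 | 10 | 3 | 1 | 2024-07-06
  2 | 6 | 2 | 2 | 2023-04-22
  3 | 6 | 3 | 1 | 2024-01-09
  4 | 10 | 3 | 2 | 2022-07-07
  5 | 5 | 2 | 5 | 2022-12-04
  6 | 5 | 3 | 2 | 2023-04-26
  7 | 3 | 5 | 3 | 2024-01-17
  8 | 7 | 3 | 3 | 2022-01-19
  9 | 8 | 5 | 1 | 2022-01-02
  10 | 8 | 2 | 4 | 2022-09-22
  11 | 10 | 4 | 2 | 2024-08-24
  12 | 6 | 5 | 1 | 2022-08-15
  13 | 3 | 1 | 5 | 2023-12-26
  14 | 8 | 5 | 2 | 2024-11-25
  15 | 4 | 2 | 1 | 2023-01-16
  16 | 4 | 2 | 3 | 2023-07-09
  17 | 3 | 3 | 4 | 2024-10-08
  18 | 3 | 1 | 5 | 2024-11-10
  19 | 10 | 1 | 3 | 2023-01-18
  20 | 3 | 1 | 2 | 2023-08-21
SELECT p.name, AVG(c.quantity) AS avg_quantity FROM orders c JOIN products p ON c.product_id = p.id GROUP BY p.id, p.name

Execution result:
name | avg_quantity
Phone | 3.75
Laptop | 3.00
Webcam | 2.17
Microphone | 2.00
Monitor | 1.75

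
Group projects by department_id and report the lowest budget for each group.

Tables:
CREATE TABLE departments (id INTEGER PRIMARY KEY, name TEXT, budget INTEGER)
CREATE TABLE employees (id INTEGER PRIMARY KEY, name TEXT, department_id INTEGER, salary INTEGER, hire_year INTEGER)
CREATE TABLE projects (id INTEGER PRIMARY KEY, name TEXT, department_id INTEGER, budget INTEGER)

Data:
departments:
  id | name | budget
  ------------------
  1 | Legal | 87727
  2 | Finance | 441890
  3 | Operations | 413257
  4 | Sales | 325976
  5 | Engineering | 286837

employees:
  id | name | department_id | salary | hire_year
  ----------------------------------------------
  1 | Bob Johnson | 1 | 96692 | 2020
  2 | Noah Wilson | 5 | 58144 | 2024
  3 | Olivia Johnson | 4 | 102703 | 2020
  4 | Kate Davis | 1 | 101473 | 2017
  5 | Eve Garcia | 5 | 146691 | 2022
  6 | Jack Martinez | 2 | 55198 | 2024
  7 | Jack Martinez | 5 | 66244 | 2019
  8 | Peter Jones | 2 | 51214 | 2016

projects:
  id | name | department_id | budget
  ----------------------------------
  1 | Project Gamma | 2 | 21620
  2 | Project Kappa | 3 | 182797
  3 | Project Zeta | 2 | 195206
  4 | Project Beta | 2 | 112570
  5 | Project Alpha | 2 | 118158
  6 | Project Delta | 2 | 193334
SELECT department_id, MIN(budget) AS min_budget FROM projects GROUP BY department_id

Execution result:
department_id | min_budget
2 | 21620
3 | 182797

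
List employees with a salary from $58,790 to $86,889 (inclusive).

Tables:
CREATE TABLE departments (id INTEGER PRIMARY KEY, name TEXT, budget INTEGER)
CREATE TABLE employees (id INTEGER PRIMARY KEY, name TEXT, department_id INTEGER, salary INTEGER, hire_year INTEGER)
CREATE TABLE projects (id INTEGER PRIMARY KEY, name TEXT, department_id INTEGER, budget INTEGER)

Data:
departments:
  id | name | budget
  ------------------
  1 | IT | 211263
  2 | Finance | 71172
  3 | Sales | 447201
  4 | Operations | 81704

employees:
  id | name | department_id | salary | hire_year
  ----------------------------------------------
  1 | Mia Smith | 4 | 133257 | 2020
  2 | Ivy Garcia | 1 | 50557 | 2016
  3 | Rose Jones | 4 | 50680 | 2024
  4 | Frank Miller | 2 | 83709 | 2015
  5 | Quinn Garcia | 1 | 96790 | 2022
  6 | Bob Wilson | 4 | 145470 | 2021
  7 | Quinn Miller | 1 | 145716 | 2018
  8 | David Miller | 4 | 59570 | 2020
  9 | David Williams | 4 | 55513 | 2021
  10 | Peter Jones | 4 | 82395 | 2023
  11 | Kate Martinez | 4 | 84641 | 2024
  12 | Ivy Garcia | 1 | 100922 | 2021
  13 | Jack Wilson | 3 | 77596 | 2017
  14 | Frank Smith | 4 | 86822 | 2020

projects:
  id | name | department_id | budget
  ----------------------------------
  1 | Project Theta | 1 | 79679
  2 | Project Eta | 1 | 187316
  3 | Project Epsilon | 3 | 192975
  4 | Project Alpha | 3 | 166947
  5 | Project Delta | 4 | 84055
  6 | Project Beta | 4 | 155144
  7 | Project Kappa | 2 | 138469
SELECT name, salary FROM employees WHERE salary BETWEEN 58790 AND 86889

Execution result:
name | salary
Frank Miller | 83709
David Miller | 59570
Peter Jones | 82395
Kate Martinez | 84641
Jack Wilson | 77596
Frank Smith | 86822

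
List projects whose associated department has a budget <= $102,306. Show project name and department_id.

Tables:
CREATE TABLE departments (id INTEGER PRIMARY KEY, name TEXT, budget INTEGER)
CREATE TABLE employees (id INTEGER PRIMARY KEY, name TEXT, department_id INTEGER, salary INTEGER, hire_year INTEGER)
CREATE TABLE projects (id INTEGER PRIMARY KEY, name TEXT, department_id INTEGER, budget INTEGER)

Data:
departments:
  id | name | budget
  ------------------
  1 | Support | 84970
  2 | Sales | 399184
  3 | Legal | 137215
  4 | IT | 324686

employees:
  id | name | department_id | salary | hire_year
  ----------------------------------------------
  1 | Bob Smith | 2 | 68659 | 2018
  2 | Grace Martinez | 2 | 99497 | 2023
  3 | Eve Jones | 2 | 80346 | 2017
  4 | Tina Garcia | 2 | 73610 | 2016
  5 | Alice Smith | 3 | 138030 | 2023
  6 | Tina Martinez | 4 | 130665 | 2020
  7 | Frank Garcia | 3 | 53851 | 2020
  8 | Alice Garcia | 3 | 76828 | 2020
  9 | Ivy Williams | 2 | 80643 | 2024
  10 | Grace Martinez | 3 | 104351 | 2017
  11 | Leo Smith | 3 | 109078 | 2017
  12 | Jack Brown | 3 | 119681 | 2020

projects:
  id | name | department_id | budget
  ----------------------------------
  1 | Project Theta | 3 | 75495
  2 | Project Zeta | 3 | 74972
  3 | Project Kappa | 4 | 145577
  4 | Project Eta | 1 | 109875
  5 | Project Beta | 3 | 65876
SELECT name, department_id FROM projects WHERE department_id IN (SELECT id FROM departments WHERE budget <= 102306)

Execution result:
name | department_id
Project Eta | 1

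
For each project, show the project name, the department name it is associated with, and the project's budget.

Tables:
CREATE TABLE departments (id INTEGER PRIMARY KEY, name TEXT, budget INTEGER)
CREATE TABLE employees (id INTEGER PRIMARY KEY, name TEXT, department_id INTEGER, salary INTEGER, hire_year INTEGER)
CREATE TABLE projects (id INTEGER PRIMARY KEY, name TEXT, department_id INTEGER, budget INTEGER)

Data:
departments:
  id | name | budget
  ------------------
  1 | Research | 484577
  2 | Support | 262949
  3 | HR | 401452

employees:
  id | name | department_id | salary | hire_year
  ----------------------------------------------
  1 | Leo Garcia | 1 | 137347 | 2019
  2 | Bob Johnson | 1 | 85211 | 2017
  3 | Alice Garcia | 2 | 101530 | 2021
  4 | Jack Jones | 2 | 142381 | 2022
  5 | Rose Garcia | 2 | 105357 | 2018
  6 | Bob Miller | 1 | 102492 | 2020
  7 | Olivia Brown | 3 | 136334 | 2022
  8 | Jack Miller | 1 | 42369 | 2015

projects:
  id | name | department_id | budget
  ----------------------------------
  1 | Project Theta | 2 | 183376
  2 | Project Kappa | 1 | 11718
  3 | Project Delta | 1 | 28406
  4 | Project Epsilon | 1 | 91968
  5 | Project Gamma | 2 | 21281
SELECT c.name, p.name AS department, c.budget FROM projects c JOIN departments p ON c.department_id = p.id

Execution result:
name | department | budget
Project Theta | Support | 183376
Project Kappa | Research | 11718
Project Delta | Research | 28406
Project Epsilon | Research | 91968
Project Gamma | Support | 21281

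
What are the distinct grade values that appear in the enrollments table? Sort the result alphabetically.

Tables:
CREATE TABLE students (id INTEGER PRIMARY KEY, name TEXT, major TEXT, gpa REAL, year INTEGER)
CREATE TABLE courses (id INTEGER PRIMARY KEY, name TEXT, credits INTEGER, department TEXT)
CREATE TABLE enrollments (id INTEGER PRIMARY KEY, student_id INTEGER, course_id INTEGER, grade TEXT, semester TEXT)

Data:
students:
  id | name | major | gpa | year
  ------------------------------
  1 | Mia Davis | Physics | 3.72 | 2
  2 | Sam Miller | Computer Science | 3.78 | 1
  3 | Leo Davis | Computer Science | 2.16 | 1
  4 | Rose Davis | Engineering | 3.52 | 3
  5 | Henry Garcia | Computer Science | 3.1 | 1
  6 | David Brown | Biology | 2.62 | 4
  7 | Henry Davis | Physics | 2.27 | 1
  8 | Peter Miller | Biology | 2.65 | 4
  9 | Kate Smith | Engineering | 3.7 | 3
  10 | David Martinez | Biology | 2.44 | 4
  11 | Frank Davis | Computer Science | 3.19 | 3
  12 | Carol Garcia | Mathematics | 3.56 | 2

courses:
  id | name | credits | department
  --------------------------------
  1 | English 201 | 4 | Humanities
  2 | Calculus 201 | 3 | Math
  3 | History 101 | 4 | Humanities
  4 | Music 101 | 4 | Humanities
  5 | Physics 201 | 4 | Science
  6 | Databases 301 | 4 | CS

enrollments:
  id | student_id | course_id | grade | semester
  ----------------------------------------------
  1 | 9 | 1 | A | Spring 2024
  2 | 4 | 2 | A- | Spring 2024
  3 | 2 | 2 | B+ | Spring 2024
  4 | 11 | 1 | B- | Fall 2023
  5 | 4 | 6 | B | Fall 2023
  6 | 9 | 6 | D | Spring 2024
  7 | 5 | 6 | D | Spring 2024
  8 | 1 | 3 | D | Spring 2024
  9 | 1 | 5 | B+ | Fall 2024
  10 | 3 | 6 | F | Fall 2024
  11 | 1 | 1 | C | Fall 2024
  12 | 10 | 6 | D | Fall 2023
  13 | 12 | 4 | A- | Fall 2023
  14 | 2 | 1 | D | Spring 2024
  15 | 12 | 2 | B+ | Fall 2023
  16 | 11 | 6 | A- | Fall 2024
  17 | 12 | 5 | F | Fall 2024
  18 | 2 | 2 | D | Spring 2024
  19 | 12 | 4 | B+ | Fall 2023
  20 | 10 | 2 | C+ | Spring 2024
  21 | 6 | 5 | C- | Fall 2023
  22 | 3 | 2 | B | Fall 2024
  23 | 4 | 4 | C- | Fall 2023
SELECT DISTINCT grade FROM enrollments ORDER BY grade

Execution result:
grade
A
A-
B
B+
B-
C
C+
C-
D
F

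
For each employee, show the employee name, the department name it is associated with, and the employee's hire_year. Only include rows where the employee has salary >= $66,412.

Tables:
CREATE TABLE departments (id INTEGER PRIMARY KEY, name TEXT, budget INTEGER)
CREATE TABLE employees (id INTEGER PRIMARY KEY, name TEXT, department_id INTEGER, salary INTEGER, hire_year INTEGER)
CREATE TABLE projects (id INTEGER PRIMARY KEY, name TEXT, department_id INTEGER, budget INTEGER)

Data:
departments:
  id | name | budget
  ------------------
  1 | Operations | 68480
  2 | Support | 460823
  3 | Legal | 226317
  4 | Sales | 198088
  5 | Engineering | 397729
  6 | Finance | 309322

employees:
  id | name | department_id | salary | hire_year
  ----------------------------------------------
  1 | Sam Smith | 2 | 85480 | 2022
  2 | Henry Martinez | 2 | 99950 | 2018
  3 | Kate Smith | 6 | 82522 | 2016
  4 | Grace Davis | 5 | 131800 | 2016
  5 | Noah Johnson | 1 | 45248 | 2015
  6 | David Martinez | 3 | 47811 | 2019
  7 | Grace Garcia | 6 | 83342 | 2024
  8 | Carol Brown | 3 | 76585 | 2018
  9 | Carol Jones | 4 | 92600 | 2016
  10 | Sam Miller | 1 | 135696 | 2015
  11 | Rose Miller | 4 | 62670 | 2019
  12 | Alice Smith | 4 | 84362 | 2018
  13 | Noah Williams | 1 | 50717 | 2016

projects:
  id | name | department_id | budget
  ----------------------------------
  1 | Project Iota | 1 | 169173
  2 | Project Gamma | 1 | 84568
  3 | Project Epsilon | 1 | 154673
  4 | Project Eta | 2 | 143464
SELECT c.name, p.name AS department, c.hire_year FROM employees c JOIN departments p ON c.department_id = p.id WHERE c.salary >= 66412

Execution result:
name | department | hire_year
Sam Smith | Support | 2022
Henry Martinez | Support | 2018
Kate Smith | Finance | 2016
Grace Davis | Engineering | 2016
Grace Garcia | Finance | 2024
Carol Brown | Legal | 2018
Carol Jones | Sales | 2016
Sam Miller | Operations | 2015
Alice Smith | Sales | 2018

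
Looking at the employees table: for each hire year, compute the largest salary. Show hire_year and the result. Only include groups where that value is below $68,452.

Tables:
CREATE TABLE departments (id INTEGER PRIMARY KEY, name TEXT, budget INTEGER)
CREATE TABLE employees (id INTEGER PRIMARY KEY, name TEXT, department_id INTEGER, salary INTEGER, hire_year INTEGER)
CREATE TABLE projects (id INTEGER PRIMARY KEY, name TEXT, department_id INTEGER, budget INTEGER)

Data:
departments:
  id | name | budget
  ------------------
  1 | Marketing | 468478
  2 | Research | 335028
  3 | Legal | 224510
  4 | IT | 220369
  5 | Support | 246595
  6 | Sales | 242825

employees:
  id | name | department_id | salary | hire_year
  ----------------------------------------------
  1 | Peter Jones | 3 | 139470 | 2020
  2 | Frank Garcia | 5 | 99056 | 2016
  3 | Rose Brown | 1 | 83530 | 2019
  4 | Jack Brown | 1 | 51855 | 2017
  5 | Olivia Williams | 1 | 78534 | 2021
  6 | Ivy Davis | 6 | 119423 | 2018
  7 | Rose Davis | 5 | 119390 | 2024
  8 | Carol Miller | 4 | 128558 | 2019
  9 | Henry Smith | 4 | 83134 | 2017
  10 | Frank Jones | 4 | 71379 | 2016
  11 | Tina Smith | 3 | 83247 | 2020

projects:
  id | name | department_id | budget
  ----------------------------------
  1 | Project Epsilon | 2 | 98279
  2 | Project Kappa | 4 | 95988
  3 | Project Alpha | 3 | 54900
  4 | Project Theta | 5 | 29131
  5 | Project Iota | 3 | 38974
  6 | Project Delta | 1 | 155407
SELECT hire_year, MAX(salary) AS max_salary FROM employees GROUP BY hire_year HAVING MAX(salary) < 68452

Execution result:
(no rows)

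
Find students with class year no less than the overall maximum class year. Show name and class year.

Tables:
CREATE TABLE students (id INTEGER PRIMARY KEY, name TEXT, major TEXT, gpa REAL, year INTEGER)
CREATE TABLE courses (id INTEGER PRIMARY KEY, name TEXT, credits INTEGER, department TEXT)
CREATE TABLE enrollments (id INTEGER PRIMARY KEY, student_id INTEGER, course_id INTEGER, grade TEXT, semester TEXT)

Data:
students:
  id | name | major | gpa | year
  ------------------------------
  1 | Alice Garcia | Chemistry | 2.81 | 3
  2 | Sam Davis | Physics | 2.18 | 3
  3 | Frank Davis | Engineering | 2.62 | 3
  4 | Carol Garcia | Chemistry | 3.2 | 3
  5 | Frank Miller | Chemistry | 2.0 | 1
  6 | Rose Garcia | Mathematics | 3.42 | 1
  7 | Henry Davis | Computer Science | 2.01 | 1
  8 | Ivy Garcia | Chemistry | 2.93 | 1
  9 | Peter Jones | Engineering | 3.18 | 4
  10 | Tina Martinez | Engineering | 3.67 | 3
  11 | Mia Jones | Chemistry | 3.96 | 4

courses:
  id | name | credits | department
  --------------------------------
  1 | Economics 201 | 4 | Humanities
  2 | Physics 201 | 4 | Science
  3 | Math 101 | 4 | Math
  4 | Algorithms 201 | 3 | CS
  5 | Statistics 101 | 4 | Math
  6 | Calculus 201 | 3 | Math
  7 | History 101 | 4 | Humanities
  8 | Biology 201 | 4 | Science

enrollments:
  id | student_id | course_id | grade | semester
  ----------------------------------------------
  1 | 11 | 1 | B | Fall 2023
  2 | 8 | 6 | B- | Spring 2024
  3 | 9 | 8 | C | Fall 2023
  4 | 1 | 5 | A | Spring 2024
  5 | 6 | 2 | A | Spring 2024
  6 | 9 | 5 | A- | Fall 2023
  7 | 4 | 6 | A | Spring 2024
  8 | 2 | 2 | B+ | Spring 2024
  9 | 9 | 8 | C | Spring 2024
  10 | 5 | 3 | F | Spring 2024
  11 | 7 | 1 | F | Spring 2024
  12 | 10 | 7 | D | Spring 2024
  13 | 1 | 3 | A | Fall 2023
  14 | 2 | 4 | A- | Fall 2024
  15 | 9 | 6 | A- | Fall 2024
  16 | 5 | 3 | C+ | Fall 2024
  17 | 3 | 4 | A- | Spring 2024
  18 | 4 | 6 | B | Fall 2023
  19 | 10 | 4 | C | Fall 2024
SELECT name, year FROM students WHERE year >= (SELECT MAX(year) FROM students)

Execution result:
name | year
Peter Jones | 4
Mia Jones | 4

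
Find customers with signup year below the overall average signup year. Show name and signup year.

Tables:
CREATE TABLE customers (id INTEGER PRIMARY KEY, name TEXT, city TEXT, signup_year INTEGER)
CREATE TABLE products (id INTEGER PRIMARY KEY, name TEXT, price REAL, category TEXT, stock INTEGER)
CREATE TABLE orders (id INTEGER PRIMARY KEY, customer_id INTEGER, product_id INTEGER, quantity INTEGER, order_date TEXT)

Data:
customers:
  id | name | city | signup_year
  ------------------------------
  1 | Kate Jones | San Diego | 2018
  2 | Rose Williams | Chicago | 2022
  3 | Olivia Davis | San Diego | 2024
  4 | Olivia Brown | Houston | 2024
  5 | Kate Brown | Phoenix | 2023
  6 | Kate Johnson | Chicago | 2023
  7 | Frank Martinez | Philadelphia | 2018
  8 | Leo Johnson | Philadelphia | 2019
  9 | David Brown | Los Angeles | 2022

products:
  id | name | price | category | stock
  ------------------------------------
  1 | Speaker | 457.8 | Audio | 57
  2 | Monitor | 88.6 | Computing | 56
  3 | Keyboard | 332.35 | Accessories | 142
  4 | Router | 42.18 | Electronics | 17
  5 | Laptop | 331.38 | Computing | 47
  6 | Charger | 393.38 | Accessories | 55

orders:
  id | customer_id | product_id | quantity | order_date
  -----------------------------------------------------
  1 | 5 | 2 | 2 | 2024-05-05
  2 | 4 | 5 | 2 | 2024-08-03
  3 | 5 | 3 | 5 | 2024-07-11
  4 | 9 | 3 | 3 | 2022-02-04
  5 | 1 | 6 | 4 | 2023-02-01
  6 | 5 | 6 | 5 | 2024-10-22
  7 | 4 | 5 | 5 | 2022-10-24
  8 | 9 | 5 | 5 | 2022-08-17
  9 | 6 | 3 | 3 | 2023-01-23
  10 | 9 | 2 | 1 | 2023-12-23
SELECT name, signup_year FROM customers WHERE signup_year < (SELECT AVG(signup_year) FROM customers)

Execution result:
name | signup_year
Kate Jones | 2018
Frank Martinez | 2018
Leo Johnson | 2019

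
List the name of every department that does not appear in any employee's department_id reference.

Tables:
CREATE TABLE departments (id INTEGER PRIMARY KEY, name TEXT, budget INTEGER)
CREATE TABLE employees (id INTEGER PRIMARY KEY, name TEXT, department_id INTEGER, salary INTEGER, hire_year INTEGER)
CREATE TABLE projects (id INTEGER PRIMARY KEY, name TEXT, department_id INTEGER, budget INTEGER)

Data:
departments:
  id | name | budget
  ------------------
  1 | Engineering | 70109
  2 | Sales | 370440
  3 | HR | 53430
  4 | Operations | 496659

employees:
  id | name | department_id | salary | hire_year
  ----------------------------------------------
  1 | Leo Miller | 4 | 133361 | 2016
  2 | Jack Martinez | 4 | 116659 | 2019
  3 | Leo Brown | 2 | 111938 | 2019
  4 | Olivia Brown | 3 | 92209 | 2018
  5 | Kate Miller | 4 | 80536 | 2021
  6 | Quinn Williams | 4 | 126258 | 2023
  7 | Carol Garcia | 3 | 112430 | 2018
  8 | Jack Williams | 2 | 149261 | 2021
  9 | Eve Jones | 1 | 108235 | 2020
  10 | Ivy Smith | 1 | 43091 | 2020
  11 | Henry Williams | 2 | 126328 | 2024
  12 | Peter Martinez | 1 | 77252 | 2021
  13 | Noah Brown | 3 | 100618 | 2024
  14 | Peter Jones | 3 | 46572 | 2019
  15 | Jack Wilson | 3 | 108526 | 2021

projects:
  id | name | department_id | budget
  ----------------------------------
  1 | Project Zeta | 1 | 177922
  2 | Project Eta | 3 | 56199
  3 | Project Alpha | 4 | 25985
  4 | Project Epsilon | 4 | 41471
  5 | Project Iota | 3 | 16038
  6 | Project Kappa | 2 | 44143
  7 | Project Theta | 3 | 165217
SELECT p.name FROM departments p LEFT JOIN employees c ON c.department_id = p.id WHERE c.id IS NULL

Execution result:
(no rows)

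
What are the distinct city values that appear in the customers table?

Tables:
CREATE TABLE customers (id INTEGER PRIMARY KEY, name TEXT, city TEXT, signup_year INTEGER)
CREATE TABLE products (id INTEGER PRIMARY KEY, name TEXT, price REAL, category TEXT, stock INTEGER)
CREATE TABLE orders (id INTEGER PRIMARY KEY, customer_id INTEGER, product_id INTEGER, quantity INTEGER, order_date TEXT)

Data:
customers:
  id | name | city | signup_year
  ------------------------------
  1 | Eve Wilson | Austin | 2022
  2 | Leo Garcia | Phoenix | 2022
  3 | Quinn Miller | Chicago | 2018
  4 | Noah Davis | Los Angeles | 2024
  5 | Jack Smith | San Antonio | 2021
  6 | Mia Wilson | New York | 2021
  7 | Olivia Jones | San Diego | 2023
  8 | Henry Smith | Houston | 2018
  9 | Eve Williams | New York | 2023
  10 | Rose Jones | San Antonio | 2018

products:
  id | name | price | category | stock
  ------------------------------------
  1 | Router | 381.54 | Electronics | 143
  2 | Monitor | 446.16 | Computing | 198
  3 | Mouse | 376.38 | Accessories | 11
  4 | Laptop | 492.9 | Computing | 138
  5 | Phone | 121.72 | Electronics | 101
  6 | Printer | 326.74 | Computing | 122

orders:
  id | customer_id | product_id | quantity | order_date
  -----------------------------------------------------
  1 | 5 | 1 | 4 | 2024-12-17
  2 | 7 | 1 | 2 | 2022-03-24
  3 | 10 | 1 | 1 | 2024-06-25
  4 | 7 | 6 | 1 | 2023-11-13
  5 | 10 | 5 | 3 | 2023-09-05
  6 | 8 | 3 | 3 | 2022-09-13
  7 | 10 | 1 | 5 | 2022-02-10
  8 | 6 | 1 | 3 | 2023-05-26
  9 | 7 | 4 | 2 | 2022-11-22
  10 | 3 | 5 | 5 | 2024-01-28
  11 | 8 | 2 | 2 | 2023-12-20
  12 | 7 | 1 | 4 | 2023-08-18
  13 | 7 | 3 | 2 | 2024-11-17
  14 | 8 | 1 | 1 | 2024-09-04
SELECT DISTINCT city FROM customers

Execution result:
city
Austin
Phoenix
Chicago
Los Angeles
San Antonio
New York
San Diego
Houston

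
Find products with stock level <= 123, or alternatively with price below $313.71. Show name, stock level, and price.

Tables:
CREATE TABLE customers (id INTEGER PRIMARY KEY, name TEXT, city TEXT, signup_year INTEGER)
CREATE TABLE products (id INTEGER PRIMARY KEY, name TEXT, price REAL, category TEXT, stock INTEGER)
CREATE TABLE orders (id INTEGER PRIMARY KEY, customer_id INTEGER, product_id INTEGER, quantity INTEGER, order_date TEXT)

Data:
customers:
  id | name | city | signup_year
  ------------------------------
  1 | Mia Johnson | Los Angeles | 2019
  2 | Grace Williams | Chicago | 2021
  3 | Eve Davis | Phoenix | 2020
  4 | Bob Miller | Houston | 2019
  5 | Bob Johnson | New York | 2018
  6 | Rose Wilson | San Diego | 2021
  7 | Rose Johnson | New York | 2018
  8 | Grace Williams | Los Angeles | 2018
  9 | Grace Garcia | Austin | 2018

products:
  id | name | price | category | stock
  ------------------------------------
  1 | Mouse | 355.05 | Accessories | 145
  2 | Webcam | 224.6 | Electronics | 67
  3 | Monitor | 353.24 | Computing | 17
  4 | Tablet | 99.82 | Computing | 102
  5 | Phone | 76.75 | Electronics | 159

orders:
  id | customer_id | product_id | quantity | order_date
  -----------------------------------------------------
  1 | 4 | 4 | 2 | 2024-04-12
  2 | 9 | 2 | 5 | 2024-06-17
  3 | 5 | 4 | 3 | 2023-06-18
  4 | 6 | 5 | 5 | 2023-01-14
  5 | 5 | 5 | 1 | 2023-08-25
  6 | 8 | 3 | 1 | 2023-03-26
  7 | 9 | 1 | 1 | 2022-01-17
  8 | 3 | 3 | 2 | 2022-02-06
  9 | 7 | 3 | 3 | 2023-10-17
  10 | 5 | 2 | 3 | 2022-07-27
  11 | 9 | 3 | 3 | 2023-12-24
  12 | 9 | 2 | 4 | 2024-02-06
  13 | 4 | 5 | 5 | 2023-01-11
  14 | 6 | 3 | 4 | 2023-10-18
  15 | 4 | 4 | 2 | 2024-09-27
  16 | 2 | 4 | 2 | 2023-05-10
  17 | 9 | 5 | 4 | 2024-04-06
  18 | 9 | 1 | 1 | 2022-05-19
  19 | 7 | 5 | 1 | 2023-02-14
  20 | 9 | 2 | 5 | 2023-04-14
SELECT name, stock, price FROM products WHERE stock <= 123 OR price < 313.71

Execution result:
name | stock | price
Webcam | 67 | 224.60
Monitor | 17 | 353.24
Tablet | 102 | 99.82
Phone | 159 | 76.75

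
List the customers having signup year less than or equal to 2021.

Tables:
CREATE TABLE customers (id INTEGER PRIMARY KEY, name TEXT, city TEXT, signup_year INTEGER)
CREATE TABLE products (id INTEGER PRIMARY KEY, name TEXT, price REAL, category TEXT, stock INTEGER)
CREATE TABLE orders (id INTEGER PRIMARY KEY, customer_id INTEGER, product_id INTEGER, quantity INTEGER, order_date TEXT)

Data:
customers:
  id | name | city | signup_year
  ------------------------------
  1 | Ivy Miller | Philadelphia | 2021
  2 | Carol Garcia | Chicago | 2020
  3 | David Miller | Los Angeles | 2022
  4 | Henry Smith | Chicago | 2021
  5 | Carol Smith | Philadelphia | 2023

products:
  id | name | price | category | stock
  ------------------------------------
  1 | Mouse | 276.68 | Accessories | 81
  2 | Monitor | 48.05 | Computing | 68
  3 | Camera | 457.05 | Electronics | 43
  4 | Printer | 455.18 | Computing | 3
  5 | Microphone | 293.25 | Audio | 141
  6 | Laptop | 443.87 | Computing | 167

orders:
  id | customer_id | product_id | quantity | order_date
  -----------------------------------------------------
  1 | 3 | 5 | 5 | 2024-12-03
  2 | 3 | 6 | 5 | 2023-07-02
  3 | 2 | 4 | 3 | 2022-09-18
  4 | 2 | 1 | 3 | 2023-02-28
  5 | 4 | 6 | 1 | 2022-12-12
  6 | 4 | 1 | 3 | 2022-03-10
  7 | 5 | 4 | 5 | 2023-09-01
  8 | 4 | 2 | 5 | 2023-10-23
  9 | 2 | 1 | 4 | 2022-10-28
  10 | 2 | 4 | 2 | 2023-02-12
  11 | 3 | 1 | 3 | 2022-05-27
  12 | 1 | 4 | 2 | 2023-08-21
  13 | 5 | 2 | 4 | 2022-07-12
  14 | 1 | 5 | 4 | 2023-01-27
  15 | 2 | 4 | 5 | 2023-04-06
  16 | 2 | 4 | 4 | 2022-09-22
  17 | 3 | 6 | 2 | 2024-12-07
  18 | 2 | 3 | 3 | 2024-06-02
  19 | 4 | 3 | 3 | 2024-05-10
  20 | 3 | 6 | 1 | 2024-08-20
SELECT name, signup_year FROM customers WHERE signup_year <= 2021

Execution result:
name | signup_year
Ivy Miller | 2021
Carol Garcia | 2020
Henry Smith | 2021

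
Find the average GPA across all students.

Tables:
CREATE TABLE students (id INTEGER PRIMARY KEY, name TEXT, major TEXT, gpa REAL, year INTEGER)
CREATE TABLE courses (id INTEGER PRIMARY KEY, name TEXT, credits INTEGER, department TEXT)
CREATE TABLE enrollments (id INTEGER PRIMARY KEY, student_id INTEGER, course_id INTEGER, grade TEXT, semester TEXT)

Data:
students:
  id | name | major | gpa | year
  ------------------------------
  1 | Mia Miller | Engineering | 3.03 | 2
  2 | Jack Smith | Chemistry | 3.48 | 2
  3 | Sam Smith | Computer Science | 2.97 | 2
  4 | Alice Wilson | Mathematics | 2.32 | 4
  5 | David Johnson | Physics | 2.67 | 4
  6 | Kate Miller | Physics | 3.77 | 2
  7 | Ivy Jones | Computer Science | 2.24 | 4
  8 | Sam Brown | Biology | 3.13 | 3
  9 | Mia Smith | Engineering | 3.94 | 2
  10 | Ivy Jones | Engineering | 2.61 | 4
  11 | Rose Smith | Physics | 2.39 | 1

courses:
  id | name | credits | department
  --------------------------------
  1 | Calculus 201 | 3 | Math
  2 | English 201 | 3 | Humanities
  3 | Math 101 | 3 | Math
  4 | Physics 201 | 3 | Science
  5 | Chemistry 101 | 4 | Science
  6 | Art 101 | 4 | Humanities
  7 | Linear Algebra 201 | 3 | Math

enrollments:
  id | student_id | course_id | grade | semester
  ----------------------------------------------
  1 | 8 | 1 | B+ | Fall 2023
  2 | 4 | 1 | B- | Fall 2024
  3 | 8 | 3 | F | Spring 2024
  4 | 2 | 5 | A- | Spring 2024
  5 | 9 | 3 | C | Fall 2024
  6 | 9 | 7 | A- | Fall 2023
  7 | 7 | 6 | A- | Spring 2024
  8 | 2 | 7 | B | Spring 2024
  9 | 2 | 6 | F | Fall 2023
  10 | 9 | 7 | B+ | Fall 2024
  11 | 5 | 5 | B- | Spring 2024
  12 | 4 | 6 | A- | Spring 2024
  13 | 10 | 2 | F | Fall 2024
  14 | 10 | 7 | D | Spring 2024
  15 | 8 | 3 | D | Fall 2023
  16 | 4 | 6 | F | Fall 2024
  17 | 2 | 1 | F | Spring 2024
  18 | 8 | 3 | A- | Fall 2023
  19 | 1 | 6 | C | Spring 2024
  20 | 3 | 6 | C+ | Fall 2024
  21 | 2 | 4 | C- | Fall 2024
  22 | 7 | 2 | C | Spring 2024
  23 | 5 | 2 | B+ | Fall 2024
SELECT AVG(gpa) FROM students

Execution result:
2.96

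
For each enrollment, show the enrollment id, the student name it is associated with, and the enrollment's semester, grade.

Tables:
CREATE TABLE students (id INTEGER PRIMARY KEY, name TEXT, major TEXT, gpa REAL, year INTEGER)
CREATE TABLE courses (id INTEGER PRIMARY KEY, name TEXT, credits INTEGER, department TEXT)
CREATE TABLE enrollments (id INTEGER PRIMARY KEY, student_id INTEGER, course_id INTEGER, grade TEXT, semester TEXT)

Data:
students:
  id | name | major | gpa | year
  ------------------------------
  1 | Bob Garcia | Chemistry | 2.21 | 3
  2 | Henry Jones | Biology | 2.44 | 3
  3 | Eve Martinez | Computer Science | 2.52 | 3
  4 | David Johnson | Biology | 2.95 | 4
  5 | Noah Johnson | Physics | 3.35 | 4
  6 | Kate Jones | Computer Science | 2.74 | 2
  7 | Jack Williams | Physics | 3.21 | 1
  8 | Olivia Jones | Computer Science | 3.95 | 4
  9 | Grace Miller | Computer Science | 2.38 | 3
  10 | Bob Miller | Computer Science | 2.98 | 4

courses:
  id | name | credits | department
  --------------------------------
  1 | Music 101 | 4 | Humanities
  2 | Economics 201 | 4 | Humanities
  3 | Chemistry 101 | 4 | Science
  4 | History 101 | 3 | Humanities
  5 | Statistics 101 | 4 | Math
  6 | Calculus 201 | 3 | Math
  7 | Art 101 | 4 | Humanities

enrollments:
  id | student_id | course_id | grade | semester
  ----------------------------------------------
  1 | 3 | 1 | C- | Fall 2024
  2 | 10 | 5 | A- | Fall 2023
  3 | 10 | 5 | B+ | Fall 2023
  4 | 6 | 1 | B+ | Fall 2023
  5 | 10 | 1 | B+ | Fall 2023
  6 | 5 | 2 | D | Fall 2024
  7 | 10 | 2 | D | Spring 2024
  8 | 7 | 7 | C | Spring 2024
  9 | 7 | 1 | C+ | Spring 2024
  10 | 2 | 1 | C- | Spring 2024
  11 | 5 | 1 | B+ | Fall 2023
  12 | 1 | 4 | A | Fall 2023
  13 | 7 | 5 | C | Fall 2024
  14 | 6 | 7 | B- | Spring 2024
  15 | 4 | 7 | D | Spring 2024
SELECT c.id, p.name AS student, c.semester, c.grade FROM enrollments c JOIN students p ON c.student_id = p.id

Execution result:
id | student | semester | grade
1 | Eve Martinez | Fall 2024 | C-
2 | Bob Miller | Fall 2023 | A-
3 | Bob Miller | Fall 2023 | B+
4 | Kate Jones | Fall 2023 | B+
5 | Bob Miller | Fall 2023 | B+
6 | Noah Johnson | Fall 2024 | D
7 | Bob Miller | Spring 2024 | D
8 | Jack Williams | Spring 2024 | C
9 | Jack Williams | Spring 2024 | C+
10 | Henry Jones | Spring 2024 | C-
11 | Noah Johnson | Fall 2023 | B+
12 | Bob Garcia | Fall 2023 | A
13 | Jack Williams | Fall 2024 | C
14 | Kate Jones | Spring 2024 | B-
15 | David Johnson | Spring 2024 | D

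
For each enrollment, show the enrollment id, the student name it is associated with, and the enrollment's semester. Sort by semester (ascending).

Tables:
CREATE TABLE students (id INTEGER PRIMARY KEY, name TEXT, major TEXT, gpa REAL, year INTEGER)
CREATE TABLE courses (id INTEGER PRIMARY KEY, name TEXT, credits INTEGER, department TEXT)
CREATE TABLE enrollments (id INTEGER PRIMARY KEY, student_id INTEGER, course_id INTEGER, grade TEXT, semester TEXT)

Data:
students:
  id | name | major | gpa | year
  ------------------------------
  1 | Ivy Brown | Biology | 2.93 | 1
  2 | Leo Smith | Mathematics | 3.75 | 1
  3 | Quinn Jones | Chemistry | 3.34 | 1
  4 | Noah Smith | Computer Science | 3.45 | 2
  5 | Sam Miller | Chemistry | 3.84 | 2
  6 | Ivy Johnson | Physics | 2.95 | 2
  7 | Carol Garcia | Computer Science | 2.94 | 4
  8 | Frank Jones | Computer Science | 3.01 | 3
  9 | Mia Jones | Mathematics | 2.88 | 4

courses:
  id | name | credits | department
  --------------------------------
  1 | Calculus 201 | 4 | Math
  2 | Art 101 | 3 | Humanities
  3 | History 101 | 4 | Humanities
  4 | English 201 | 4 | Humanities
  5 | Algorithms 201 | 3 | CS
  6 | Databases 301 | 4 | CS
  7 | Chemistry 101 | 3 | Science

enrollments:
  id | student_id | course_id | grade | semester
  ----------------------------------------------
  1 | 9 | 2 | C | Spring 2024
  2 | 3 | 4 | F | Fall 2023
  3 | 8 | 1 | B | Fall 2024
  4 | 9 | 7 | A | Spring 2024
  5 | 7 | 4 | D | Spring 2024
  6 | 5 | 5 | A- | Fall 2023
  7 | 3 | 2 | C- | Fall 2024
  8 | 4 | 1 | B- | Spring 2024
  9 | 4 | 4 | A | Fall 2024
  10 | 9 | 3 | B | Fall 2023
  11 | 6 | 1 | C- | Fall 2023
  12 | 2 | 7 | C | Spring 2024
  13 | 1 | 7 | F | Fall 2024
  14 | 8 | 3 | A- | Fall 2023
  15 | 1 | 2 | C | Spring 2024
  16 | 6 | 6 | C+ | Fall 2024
SELECT c.id, p.name AS student, c.semester FROM enrollments c JOIN students p ON c.student_id = p.id ORDER BY c.semester ASC

Execution result:
id | student | semester
2 | Quinn Jones | Fall 2023
6 | Sam Miller | Fall 2023
10 | Mia Jones | Fall 2023
11 | Ivy Johnson | Fall 2023
14 | Frank Jones | Fall 2023
3 | Frank Jones | Fall 2024
7 | Quinn Jones | Fall 2024
9 | Noah Smith | Fall 2024
13 | Ivy Brown | Fall 2024
16 | Ivy Johnson | Fall 2024
1 | Mia Jones | Spring 2024
4 | Mia Jones | Spring 2024
5 | Carol Garcia | Spring 2024
8 | Noah Smith | Spring 2024
12 | Leo Smith | Spring 2024
15 | Ivy Brown | Spring 2024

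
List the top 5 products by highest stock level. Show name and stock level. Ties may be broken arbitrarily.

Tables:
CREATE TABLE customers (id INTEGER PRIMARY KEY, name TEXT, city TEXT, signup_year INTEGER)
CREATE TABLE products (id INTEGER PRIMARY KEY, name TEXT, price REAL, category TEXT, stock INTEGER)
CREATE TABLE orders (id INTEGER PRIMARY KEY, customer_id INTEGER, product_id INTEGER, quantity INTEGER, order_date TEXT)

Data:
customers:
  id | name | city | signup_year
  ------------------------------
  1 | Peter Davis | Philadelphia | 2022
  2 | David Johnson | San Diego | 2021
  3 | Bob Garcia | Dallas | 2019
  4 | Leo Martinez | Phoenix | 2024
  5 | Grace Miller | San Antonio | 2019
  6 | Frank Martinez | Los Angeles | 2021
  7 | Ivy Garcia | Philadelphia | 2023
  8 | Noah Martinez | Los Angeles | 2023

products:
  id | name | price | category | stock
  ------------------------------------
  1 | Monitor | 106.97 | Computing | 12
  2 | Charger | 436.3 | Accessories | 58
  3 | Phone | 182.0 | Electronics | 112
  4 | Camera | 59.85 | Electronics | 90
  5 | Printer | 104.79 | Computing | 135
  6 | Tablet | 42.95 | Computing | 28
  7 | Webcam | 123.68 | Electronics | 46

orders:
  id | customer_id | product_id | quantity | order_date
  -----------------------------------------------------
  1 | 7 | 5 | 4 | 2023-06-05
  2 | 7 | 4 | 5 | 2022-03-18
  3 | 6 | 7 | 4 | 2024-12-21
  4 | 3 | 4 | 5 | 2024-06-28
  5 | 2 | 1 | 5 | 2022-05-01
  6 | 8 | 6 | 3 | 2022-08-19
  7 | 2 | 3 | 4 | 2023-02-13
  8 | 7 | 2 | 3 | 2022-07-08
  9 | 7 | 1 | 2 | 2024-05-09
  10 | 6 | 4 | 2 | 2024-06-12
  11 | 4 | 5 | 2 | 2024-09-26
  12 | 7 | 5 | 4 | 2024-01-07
SELECT name, stock FROM products ORDER BY stock DESC LIMIT 5

Execution result:
name | stock
Printer | 135
Phone | 112
Camera | 90
Charger | 58
Webcam | 46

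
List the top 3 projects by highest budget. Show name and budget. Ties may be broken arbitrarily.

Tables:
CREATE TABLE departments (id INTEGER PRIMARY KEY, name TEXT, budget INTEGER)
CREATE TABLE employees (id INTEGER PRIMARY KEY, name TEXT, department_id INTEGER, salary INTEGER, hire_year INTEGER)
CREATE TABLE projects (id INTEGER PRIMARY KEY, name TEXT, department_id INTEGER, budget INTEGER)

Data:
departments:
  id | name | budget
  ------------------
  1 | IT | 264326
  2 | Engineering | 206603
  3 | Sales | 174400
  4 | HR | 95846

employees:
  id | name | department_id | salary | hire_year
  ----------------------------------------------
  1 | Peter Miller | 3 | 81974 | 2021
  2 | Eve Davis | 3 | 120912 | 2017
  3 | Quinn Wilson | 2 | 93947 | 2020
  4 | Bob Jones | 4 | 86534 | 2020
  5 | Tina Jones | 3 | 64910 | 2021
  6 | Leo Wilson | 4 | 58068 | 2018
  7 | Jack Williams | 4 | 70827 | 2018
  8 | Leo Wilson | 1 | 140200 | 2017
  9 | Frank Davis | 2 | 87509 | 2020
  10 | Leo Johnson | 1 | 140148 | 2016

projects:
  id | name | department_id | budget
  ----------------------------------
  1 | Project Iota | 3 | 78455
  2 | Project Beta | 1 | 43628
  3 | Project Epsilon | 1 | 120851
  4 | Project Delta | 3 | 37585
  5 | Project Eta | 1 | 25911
SELECT name, budget FROM projects ORDER BY budget DESC LIMIT 3

Execution result:
name | budget
Project Epsilon | 120851
Project Iota | 78455
Project Beta | 43628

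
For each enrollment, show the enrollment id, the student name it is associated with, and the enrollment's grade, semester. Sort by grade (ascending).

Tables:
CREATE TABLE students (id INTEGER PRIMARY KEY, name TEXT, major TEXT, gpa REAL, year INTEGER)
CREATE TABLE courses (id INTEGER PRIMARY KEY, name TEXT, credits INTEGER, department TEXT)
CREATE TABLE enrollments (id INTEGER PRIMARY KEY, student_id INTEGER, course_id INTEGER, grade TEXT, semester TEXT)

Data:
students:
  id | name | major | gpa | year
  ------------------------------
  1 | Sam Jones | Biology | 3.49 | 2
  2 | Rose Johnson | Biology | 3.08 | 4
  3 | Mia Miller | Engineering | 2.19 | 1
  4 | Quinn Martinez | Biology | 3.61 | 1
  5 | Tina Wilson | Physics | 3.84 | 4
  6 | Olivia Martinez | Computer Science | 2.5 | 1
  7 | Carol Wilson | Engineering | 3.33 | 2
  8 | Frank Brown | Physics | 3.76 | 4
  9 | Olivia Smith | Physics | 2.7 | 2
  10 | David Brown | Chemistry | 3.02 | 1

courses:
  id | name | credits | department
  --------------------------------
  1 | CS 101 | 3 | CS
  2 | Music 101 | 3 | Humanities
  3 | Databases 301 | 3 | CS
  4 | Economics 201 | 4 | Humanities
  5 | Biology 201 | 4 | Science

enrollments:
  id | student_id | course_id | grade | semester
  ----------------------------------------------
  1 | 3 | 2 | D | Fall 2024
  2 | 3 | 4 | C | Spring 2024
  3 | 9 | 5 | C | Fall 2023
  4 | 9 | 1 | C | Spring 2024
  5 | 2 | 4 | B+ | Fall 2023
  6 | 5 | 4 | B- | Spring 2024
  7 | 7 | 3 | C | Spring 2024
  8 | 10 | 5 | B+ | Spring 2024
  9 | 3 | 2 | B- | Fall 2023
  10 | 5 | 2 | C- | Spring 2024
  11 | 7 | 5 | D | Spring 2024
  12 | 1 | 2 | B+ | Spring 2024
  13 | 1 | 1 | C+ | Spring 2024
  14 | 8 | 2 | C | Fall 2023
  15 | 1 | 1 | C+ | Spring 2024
SELECT c.id, p.name AS student, c.grade, c.semester FROM enrollments c JOIN students p ON c.student_id = p.id ORDER BY c.grade ASC

Execution result:
id | student | grade | semester
5 | Rose Johnson | B+ | Fall 2023
8 | David Brown | B+ | Spring 2024
12 | Sam Jones | B+ | Spring 2024
6 | Tina Wilson | B- | Spring 2024
9 | Mia Miller | B- | Fall 2023
2 | Mia Miller | C | Spring 2024
3 | Olivia Smith | C | Fall 2023
4 | Olivia Smith | C | Spring 2024
7 | Carol Wilson | C | Spring 2024
14 | Frank Brown | C | Fall 2023
13 | Sam Jones | C+ | Spring 2024
15 | Sam Jones | C+ | Spring 2024
10 | Tina Wilson | C- | Spring 2024
1 | Mia Miller | D | Fall 2024
11 | Carol Wilson | D | Spring 2024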